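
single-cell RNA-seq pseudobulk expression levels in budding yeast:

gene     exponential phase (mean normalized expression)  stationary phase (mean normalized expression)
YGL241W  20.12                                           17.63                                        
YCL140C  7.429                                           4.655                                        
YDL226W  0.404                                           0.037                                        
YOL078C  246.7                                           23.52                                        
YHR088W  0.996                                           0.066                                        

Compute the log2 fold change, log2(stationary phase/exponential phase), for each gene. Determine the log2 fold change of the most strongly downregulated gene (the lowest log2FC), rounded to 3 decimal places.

-3.916

log2(17.63/20.12) = -0.191  (YGL241W)
log2(4.655/7.429) = -0.674  (YCL140C)
log2(0.037/0.404) = -3.449  (YDL226W)
log2(23.52/246.7) = -3.391  (YOL078C)
log2(0.066/0.996) = -3.916  (YHR088W)
YHR088W is most strongly downregulated.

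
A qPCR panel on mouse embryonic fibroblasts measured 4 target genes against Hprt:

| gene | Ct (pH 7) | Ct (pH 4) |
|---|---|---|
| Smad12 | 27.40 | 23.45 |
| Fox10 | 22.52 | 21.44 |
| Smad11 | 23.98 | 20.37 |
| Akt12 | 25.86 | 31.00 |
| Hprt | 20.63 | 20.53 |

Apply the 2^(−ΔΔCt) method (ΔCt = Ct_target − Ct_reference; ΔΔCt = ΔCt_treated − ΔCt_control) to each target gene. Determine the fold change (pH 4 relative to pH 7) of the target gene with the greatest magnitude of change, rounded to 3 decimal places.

0.026

Smad12: ΔΔCt = (23.45−20.53) − (27.40−20.63) = 2.92 − 6.77 = -3.85; fold change = 2^3.85 = 14.420
Fox10: ΔΔCt = (21.44−20.53) − (22.52−20.63) = 0.91 − 1.89 = -0.98; fold change = 2^0.98 = 1.972
Smad11: ΔΔCt = (20.37−20.53) − (23.98−20.63) = -0.16 − 3.35 = -3.51; fold change = 2^3.51 = 11.392
Akt12: ΔΔCt = (31.00−20.53) − (25.86−20.63) = 10.47 − 5.23 = 5.24; fold change = 2^-5.24 = 0.026
Akt12 has the largest |ΔΔCt| = 5.24.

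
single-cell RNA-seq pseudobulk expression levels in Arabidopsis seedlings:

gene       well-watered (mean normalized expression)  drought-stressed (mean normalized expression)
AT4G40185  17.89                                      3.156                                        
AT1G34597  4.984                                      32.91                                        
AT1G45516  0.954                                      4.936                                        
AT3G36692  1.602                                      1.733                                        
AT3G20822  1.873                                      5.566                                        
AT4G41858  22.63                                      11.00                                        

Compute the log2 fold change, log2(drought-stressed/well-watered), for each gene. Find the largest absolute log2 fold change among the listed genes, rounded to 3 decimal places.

2.723

log2(3.156/17.89) = -2.503  (AT4G40185)
log2(32.91/4.984) = 2.723  (AT1G34597)
log2(4.936/0.954) = 2.371  (AT1G45516)
log2(1.733/1.602) = 0.113  (AT3G36692)
log2(5.566/1.873) = 1.571  (AT3G20822)
log2(11.00/22.63) = -1.041  (AT4G41858)
The largest magnitude belongs to AT1G34597.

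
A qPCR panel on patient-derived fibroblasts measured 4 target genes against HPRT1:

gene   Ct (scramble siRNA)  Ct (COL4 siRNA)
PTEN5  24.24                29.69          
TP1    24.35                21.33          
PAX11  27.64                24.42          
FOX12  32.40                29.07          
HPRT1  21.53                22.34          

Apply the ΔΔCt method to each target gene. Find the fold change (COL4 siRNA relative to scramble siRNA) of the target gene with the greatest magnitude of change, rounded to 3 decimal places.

PTEN5: ΔΔCt = (29.69−22.34) − (24.24−21.53) = 7.35 − 2.71 = 4.64; fold change = 2^-4.64 = 0.040
TP1: ΔΔCt = (21.33−22.34) − (24.35−21.53) = -1.01 − 2.82 = -3.83; fold change = 2^3.83 = 14.221
PAX11: ΔΔCt = (24.42−22.34) − (27.64−21.53) = 2.08 − 6.11 = -4.03; fold change = 2^4.03 = 16.336
FOX12: ΔΔCt = (29.07−22.34) − (32.40−21.53) = 6.73 − 10.87 = -4.14; fold change = 2^4.14 = 17.630
PTEN5 has the largest |ΔΔCt| = 4.64.

0.040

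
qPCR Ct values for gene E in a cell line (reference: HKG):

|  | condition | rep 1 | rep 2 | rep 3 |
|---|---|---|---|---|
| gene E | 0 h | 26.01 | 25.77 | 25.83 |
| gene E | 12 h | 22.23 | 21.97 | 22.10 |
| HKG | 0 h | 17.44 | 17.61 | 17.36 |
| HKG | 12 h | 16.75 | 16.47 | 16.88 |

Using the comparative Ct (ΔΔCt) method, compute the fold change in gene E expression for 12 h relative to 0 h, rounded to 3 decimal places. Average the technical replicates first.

Mean Ct: gene E 0 h 25.870; gene E 12 h 22.100; HKG 0 h 17.470; HKG 12 h 16.700
ΔCt(0 h) = 25.870 − 17.470 = 8.400
ΔCt(12 h) = 22.100 − 16.700 = 5.400
ΔΔCt = 5.400 − 8.400 = -3.000
Fold change = 2^(−(-3.000)) = 2^3.000 = 8.0000

8.000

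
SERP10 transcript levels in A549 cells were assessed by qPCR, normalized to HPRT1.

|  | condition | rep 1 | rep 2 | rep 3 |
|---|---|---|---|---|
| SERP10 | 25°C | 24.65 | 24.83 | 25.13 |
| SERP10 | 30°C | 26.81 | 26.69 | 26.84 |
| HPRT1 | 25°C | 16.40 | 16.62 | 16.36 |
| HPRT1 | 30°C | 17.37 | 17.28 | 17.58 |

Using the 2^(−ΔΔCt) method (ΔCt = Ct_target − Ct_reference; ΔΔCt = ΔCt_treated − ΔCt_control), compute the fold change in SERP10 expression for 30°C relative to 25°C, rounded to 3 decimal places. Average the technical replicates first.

0.514

Mean Ct: SERP10 25°C 24.870; SERP10 30°C 26.780; HPRT1 25°C 16.460; HPRT1 30°C 17.410
ΔCt(25°C) = 24.870 − 16.460 = 8.410
ΔCt(30°C) = 26.780 − 17.410 = 9.370
ΔΔCt = 9.370 − 8.410 = 0.960
Fold change = 2^(−0.960) = 0.5141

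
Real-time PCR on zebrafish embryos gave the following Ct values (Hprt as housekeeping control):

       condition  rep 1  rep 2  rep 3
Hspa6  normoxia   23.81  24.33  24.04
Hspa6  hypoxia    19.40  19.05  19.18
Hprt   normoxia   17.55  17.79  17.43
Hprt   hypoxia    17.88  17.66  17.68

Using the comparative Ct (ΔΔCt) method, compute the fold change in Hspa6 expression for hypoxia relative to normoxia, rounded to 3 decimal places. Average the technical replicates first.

Mean Ct: Hspa6 normoxia 24.060; Hspa6 hypoxia 19.210; Hprt normoxia 17.590; Hprt hypoxia 17.740
ΔCt(normoxia) = 24.060 − 17.590 = 6.470
ΔCt(hypoxia) = 19.210 − 17.740 = 1.470
ΔΔCt = 1.470 − 6.470 = -5.000
Fold change = 2^(−(-5.000)) = 2^5.000 = 32.0000

32.000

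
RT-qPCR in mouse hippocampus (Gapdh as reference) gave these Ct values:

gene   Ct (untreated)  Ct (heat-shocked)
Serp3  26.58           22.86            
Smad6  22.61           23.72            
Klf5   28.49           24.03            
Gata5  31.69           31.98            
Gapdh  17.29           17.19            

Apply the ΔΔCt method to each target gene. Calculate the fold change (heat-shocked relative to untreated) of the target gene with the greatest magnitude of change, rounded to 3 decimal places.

20.535

Serp3: ΔΔCt = (22.86−17.19) − (26.58−17.29) = 5.67 − 9.29 = -3.62; fold change = 2^3.62 = 12.295
Smad6: ΔΔCt = (23.72−17.19) − (22.61−17.29) = 6.53 − 5.32 = 1.21; fold change = 2^-1.21 = 0.432
Klf5: ΔΔCt = (24.03−17.19) − (28.49−17.29) = 6.84 − 11.20 = -4.36; fold change = 2^4.36 = 20.535
Gata5: ΔΔCt = (31.98−17.19) − (31.69−17.29) = 14.79 − 14.40 = 0.39; fold change = 2^-0.39 = 0.763
Klf5 has the largest |ΔΔCt| = 4.36.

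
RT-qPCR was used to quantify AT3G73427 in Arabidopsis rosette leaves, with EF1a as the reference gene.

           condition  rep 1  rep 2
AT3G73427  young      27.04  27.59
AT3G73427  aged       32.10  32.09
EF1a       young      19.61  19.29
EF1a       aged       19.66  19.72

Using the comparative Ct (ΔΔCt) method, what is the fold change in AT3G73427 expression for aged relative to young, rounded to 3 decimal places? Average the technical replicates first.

Mean Ct: AT3G73427 young 27.315; AT3G73427 aged 32.095; EF1a young 19.450; EF1a aged 19.690
ΔCt(young) = 27.315 − 19.450 = 7.865
ΔCt(aged) = 32.095 − 19.690 = 12.405
ΔΔCt = 12.405 − 7.865 = 4.540
Fold change = 2^(−4.540) = 0.0430

0.043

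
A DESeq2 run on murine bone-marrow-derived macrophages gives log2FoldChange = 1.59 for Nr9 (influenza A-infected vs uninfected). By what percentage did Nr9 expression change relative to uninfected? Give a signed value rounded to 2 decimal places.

Fold change = 2^(1.59) = 3.0105
Percent change = (FC − 1) × 100% = (3.0105 − 1) × 100 = 201.05%

201.05%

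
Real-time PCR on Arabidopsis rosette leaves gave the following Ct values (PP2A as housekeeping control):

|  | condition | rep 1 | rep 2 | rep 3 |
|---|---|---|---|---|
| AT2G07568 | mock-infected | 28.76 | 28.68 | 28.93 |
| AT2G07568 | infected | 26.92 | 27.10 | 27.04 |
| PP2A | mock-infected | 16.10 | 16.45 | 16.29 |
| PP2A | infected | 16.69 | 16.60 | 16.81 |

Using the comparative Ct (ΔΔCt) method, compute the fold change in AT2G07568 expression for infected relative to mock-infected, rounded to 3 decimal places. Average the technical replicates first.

4.563

Mean Ct: AT2G07568 mock-infected 28.790; AT2G07568 infected 27.020; PP2A mock-infected 16.280; PP2A infected 16.700
ΔCt(mock-infected) = 28.790 − 16.280 = 12.510
ΔCt(infected) = 27.020 − 16.700 = 10.320
ΔΔCt = 10.320 − 12.510 = -2.190
Fold change = 2^(−(-2.190)) = 2^2.190 = 4.5631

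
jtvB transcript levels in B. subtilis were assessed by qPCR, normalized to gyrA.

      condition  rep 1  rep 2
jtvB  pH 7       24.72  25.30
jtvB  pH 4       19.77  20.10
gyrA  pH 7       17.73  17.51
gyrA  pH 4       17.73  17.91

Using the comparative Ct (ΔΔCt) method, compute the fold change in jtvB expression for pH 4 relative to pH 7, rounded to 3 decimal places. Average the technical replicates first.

38.720

Mean Ct: jtvB pH 7 25.010; jtvB pH 4 19.935; gyrA pH 7 17.620; gyrA pH 4 17.820
ΔCt(pH 7) = 25.010 − 17.620 = 7.390
ΔCt(pH 4) = 19.935 − 17.820 = 2.115
ΔΔCt = 2.115 − 7.390 = -5.275
Fold change = 2^(−(-5.275)) = 2^5.275 = 38.7198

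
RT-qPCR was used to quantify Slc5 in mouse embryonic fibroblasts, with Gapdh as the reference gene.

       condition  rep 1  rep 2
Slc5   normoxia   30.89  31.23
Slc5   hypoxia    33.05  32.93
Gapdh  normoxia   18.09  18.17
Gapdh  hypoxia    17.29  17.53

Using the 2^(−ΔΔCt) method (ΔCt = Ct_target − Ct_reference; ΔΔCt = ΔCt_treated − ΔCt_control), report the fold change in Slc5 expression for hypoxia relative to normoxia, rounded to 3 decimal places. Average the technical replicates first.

Mean Ct: Slc5 normoxia 31.060; Slc5 hypoxia 32.990; Gapdh normoxia 18.130; Gapdh hypoxia 17.410
ΔCt(normoxia) = 31.060 − 18.130 = 12.930
ΔCt(hypoxia) = 32.990 − 17.410 = 15.580
ΔΔCt = 15.580 − 12.930 = 2.650
Fold change = 2^(−2.650) = 0.1593

0.159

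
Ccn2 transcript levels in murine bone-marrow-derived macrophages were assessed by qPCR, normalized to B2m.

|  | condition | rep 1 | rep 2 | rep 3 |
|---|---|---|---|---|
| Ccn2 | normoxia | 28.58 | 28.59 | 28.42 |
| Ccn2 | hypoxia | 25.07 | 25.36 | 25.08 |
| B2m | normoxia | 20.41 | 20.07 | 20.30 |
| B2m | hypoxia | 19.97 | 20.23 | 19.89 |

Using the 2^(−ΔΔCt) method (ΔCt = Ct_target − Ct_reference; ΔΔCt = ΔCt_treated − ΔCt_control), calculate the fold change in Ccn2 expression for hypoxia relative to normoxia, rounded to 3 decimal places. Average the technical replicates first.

Mean Ct: Ccn2 normoxia 28.530; Ccn2 hypoxia 25.170; B2m normoxia 20.260; B2m hypoxia 20.030
ΔCt(normoxia) = 28.530 − 20.260 = 8.270
ΔCt(hypoxia) = 25.170 − 20.030 = 5.140
ΔΔCt = 5.140 − 8.270 = -3.130
Fold change = 2^(−(-3.130)) = 2^3.130 = 8.7543

8.754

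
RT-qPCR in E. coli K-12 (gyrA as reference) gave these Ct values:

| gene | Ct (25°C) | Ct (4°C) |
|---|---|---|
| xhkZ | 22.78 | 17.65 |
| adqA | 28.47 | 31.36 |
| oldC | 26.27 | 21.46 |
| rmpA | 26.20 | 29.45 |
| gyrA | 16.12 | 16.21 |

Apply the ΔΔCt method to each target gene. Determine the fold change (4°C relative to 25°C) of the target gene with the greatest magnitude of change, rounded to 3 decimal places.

xhkZ: ΔΔCt = (17.65−16.21) − (22.78−16.12) = 1.44 − 6.66 = -5.22; fold change = 2^5.22 = 37.271
adqA: ΔΔCt = (31.36−16.21) − (28.47−16.12) = 15.15 − 12.35 = 2.80; fold change = 2^-2.80 = 0.144
oldC: ΔΔCt = (21.46−16.21) − (26.27−16.12) = 5.25 − 10.15 = -4.90; fold change = 2^4.90 = 29.857
rmpA: ΔΔCt = (29.45−16.21) − (26.20−16.12) = 13.24 − 10.08 = 3.16; fold change = 2^-3.16 = 0.112
xhkZ has the largest |ΔΔCt| = 5.22.

37.271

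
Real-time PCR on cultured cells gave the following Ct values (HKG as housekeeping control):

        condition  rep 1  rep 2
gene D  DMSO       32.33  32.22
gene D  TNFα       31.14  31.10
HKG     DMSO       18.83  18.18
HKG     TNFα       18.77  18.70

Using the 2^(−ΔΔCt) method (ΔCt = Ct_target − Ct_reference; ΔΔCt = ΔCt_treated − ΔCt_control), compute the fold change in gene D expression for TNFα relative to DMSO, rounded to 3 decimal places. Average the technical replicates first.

Mean Ct: gene D DMSO 32.275; gene D TNFα 31.120; HKG DMSO 18.505; HKG TNFα 18.735
ΔCt(DMSO) = 32.275 − 18.505 = 13.770
ΔCt(TNFα) = 31.120 − 18.735 = 12.385
ΔΔCt = 12.385 − 13.770 = -1.385
Fold change = 2^(−(-1.385)) = 2^1.385 = 2.6117

2.612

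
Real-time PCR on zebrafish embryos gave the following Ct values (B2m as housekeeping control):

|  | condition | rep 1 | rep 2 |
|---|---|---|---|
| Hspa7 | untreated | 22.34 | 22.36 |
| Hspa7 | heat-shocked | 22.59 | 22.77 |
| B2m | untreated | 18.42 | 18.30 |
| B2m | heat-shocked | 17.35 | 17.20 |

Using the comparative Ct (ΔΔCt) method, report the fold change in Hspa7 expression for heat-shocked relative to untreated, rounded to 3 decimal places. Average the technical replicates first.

Mean Ct: Hspa7 untreated 22.350; Hspa7 heat-shocked 22.680; B2m untreated 18.360; B2m heat-shocked 17.275
ΔCt(untreated) = 22.350 − 18.360 = 3.990
ΔCt(heat-shocked) = 22.680 − 17.275 = 5.405
ΔΔCt = 5.405 − 3.990 = 1.415
Fold change = 2^(−1.415) = 0.3750

0.375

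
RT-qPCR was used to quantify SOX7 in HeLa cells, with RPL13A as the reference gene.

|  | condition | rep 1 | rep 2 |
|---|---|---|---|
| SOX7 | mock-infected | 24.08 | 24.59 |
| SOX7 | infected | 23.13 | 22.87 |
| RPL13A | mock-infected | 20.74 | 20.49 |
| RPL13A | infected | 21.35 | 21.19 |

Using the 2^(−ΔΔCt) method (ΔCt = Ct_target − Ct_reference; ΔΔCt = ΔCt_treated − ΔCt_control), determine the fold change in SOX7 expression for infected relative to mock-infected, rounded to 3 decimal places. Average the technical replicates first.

3.972

Mean Ct: SOX7 mock-infected 24.335; SOX7 infected 23.000; RPL13A mock-infected 20.615; RPL13A infected 21.270
ΔCt(mock-infected) = 24.335 − 20.615 = 3.720
ΔCt(infected) = 23.000 − 21.270 = 1.730
ΔΔCt = 1.730 − 3.720 = -1.990
Fold change = 2^(−(-1.990)) = 2^1.990 = 3.9724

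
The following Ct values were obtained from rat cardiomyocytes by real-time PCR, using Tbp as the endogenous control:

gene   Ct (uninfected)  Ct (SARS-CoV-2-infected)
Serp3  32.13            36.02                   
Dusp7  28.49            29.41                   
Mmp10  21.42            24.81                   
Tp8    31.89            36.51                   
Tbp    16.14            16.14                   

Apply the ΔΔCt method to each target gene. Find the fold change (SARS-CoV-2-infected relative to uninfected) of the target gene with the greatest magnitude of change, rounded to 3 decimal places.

0.041

Serp3: ΔΔCt = (36.02−16.14) − (32.13−16.14) = 19.88 − 15.99 = 3.89; fold change = 2^-3.89 = 0.067
Dusp7: ΔΔCt = (29.41−16.14) − (28.49−16.14) = 13.27 − 12.35 = 0.92; fold change = 2^-0.92 = 0.529
Mmp10: ΔΔCt = (24.81−16.14) − (21.42−16.14) = 8.67 − 5.28 = 3.39; fold change = 2^-3.39 = 0.095
Tp8: ΔΔCt = (36.51−16.14) − (31.89−16.14) = 20.37 − 15.75 = 4.62; fold change = 2^-4.62 = 0.041
Tp8 has the largest |ΔΔCt| = 4.62.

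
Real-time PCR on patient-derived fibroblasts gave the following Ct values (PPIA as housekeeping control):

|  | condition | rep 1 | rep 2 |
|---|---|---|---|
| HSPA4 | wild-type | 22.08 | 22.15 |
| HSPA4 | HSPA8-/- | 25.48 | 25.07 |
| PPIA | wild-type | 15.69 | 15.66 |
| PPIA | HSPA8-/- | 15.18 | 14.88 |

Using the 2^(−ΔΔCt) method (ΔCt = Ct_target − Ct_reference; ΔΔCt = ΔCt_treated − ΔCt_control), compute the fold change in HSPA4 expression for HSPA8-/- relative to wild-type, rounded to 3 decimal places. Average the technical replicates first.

0.072

Mean Ct: HSPA4 wild-type 22.115; HSPA4 HSPA8-/- 25.275; PPIA wild-type 15.675; PPIA HSPA8-/- 15.030
ΔCt(wild-type) = 22.115 − 15.675 = 6.440
ΔCt(HSPA8-/-) = 25.275 − 15.030 = 10.245
ΔΔCt = 10.245 − 6.440 = 3.805
Fold change = 2^(−3.805) = 0.0715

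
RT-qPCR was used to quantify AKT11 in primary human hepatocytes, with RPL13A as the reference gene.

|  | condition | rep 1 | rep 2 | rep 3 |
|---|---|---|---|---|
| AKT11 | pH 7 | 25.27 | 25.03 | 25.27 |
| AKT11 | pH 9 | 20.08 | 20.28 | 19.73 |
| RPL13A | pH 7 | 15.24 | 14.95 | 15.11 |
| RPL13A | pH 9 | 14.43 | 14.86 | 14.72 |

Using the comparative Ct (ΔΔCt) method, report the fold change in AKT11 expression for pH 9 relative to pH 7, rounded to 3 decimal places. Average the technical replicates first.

26.538

Mean Ct: AKT11 pH 7 25.190; AKT11 pH 9 20.030; RPL13A pH 7 15.100; RPL13A pH 9 14.670
ΔCt(pH 7) = 25.190 − 15.100 = 10.090
ΔCt(pH 9) = 20.030 − 14.670 = 5.360
ΔΔCt = 5.360 − 10.090 = -4.730
Fold change = 2^(−(-4.730)) = 2^4.730 = 26.5382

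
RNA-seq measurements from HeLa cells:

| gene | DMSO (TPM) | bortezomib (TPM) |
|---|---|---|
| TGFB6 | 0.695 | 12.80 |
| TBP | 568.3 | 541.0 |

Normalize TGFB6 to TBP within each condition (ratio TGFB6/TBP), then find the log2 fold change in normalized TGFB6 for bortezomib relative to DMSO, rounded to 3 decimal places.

TGFB6/TBP (DMSO) = 0.695 / 568.3 = 0.0012229
TGFB6/TBP (bortezomib) = 12.80 / 541.0 = 0.02366
Fold change = 0.02366 / 0.0012229 = 19.3466
log2(19.3466) = 4.2740

4.274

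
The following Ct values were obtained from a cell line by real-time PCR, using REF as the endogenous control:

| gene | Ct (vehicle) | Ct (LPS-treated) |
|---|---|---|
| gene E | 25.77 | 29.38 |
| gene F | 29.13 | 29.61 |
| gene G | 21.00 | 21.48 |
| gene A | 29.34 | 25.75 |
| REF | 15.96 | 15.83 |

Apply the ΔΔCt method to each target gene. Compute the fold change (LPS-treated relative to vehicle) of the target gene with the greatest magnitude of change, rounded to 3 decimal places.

gene E: ΔΔCt = (29.38−15.83) − (25.77−15.96) = 13.55 − 9.81 = 3.74; fold change = 2^-3.74 = 0.075
gene F: ΔΔCt = (29.61−15.83) − (29.13−15.96) = 13.78 − 13.17 = 0.61; fold change = 2^-0.61 = 0.655
gene G: ΔΔCt = (21.48−15.83) − (21.00−15.96) = 5.65 − 5.04 = 0.61; fold change = 2^-0.61 = 0.655
gene A: ΔΔCt = (25.75−15.83) − (29.34−15.96) = 9.92 − 13.38 = -3.46; fold change = 2^3.46 = 11.004
gene E has the largest |ΔΔCt| = 3.74.

0.075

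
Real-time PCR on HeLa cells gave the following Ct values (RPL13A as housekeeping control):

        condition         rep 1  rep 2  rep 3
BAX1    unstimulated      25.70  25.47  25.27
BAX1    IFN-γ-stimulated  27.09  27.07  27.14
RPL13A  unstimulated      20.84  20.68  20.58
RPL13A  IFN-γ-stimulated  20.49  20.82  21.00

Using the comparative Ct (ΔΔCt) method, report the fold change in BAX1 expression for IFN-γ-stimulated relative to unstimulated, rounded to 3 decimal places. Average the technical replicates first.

0.342

Mean Ct: BAX1 unstimulated 25.480; BAX1 IFN-γ-stimulated 27.100; RPL13A unstimulated 20.700; RPL13A IFN-γ-stimulated 20.770
ΔCt(unstimulated) = 25.480 − 20.700 = 4.780
ΔCt(IFN-γ-stimulated) = 27.100 − 20.770 = 6.330
ΔΔCt = 6.330 − 4.780 = 1.550
Fold change = 2^(−1.550) = 0.3415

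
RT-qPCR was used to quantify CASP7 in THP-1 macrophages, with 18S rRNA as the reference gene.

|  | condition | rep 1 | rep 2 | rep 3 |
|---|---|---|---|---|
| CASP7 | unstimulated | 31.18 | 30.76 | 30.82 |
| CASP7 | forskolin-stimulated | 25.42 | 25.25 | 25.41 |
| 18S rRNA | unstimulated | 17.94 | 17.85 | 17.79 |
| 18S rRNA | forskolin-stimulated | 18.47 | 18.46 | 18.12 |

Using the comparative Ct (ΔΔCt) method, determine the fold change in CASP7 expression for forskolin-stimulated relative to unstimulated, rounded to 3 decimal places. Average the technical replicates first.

66.257

Mean Ct: CASP7 unstimulated 30.920; CASP7 forskolin-stimulated 25.360; 18S rRNA unstimulated 17.860; 18S rRNA forskolin-stimulated 18.350
ΔCt(unstimulated) = 30.920 − 17.860 = 13.060
ΔCt(forskolin-stimulated) = 25.360 − 18.350 = 7.010
ΔΔCt = 7.010 − 13.060 = -6.050
Fold change = 2^(−(-6.050)) = 2^6.050 = 66.2570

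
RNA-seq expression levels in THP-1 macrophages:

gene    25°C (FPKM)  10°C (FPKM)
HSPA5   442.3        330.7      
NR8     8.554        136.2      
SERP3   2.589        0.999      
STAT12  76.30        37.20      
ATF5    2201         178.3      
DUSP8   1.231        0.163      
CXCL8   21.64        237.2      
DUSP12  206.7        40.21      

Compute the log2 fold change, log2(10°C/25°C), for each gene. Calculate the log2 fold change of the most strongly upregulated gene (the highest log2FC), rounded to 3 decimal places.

log2(330.7/442.3) = -0.420  (HSPA5)
log2(136.2/8.554) = 3.993  (NR8)
log2(0.999/2.589) = -1.374  (SERP3)
log2(37.20/76.30) = -1.036  (STAT12)
log2(178.3/2201) = -3.626  (ATF5)
log2(0.163/1.231) = -2.917  (DUSP8)
log2(237.2/21.64) = 3.454  (CXCL8)
log2(40.21/206.7) = -2.362  (DUSP12)
NR8 is most strongly upregulated.

3.993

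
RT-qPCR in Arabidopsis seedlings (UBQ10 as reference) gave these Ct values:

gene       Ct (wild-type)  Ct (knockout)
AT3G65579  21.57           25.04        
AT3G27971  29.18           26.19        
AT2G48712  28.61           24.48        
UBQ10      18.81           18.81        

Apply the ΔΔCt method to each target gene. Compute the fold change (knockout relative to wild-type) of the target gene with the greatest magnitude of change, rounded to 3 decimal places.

17.509

AT3G65579: ΔΔCt = (25.04−18.81) − (21.57−18.81) = 6.23 − 2.76 = 3.47; fold change = 2^-3.47 = 0.090
AT3G27971: ΔΔCt = (26.19−18.81) − (29.18−18.81) = 7.38 − 10.37 = -2.99; fold change = 2^2.99 = 7.945
AT2G48712: ΔΔCt = (24.48−18.81) − (28.61−18.81) = 5.67 − 9.80 = -4.13; fold change = 2^4.13 = 17.509
AT2G48712 has the largest |ΔΔCt| = 4.13.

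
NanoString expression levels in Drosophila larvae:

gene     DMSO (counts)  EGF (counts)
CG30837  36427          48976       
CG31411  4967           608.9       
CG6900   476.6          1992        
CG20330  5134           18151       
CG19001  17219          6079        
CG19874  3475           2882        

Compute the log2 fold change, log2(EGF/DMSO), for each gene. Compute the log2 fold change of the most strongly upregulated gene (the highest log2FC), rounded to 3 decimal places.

log2(48976/36427) = 0.427  (CG30837)
log2(608.9/4967) = -3.028  (CG31411)
log2(1992/476.6) = 2.063  (CG6900)
log2(18151/5134) = 1.822  (CG20330)
log2(6079/17219) = -1.502  (CG19001)
log2(2882/3475) = -0.270  (CG19874)
CG6900 is most strongly upregulated.

2.063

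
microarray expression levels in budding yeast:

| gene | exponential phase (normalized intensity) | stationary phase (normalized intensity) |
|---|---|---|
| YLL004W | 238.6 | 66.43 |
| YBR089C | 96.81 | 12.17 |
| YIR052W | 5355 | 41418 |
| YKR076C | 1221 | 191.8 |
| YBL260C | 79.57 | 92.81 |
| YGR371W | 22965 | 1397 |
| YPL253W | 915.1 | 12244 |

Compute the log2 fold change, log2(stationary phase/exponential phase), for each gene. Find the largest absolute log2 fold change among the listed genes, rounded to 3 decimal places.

4.039

log2(66.43/238.6) = -1.845  (YLL004W)
log2(12.17/96.81) = -2.992  (YBR089C)
log2(41418/5355) = 2.951  (YIR052W)
log2(191.8/1221) = -2.670  (YKR076C)
log2(92.81/79.57) = 0.222  (YBL260C)
log2(1397/22965) = -4.039  (YGR371W)
log2(12244/915.1) = 3.742  (YPL253W)
The largest magnitude belongs to YGR371W.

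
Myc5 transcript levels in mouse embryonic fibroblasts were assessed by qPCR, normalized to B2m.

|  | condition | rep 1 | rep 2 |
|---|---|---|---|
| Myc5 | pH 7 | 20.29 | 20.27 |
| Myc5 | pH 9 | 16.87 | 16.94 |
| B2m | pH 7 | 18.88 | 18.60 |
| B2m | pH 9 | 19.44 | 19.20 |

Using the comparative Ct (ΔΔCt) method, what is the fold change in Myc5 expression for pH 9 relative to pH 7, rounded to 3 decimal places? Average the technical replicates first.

Mean Ct: Myc5 pH 7 20.280; Myc5 pH 9 16.905; B2m pH 7 18.740; B2m pH 9 19.320
ΔCt(pH 7) = 20.280 − 18.740 = 1.540
ΔCt(pH 9) = 16.905 − 19.320 = -2.415
ΔΔCt = -2.415 − 1.540 = -3.955
Fold change = 2^(−(-3.955)) = 2^3.955 = 15.5086

15.509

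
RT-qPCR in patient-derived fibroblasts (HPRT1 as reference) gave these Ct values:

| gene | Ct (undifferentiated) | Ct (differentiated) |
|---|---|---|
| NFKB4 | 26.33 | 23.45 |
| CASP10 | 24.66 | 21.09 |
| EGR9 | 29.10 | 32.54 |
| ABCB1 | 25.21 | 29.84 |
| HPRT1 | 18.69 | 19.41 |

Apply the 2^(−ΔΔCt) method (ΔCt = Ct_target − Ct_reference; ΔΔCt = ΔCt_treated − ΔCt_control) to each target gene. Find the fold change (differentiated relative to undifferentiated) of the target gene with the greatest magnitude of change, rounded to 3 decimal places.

19.562

NFKB4: ΔΔCt = (23.45−19.41) − (26.33−18.69) = 4.04 − 7.64 = -3.60; fold change = 2^3.60 = 12.126
CASP10: ΔΔCt = (21.09−19.41) − (24.66−18.69) = 1.68 − 5.97 = -4.29; fold change = 2^4.29 = 19.562
EGR9: ΔΔCt = (32.54−19.41) − (29.10−18.69) = 13.13 − 10.41 = 2.72; fold change = 2^-2.72 = 0.152
ABCB1: ΔΔCt = (29.84−19.41) − (25.21−18.69) = 10.43 − 6.52 = 3.91; fold change = 2^-3.91 = 0.067
CASP10 has the largest |ΔΔCt| = 4.29.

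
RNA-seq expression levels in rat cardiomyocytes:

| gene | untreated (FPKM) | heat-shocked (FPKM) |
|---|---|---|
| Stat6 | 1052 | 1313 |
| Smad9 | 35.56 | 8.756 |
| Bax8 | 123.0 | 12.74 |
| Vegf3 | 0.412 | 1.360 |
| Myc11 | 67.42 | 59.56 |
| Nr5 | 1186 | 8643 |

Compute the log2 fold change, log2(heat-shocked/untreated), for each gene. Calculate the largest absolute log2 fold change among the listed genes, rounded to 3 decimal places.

3.271

log2(1313/1052) = 0.320  (Stat6)
log2(8.756/35.56) = -2.022  (Smad9)
log2(12.74/123.0) = -3.271  (Bax8)
log2(1.360/0.412) = 1.723  (Vegf3)
log2(59.56/67.42) = -0.179  (Myc11)
log2(8643/1186) = 2.865  (Nr5)
The largest magnitude belongs to Bax8.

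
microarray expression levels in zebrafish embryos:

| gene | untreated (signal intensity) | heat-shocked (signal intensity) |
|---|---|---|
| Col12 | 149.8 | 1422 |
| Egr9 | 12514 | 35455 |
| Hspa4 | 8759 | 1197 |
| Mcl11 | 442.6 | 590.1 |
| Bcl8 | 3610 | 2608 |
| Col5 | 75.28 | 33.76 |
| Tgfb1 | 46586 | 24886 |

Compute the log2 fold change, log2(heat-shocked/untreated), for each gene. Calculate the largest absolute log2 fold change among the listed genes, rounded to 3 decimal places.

log2(1422/149.8) = 3.247  (Col12)
log2(35455/12514) = 1.502  (Egr9)
log2(1197/8759) = -2.871  (Hspa4)
log2(590.1/442.6) = 0.415  (Mcl11)
log2(2608/3610) = -0.469  (Bcl8)
log2(33.76/75.28) = -1.157  (Col5)
log2(24886/46586) = -0.905  (Tgfb1)
The largest magnitude belongs to Col12.

3.247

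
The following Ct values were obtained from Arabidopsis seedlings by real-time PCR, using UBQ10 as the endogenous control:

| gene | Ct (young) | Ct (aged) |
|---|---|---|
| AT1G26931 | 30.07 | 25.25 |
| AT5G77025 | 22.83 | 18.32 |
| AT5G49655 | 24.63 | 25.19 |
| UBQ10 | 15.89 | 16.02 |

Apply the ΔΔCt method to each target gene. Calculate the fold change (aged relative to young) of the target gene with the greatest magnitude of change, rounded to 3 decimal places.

AT1G26931: ΔΔCt = (25.25−16.02) − (30.07−15.89) = 9.23 − 14.18 = -4.95; fold change = 2^4.95 = 30.910
AT5G77025: ΔΔCt = (18.32−16.02) − (22.83−15.89) = 2.30 − 6.94 = -4.64; fold change = 2^4.64 = 24.933
AT5G49655: ΔΔCt = (25.19−16.02) − (24.63−15.89) = 9.17 − 8.74 = 0.43; fold change = 2^-0.43 = 0.742
AT1G26931 has the largest |ΔΔCt| = 4.95.

30.910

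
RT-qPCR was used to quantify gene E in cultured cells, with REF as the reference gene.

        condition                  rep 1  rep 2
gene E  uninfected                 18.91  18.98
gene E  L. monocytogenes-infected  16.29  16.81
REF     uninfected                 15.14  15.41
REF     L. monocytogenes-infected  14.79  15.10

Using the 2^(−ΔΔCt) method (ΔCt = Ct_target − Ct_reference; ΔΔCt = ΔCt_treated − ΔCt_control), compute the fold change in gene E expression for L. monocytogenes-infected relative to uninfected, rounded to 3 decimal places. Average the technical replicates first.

4.184

Mean Ct: gene E uninfected 18.945; gene E L. monocytogenes-infected 16.550; REF uninfected 15.275; REF L. monocytogenes-infected 14.945
ΔCt(uninfected) = 18.945 − 15.275 = 3.670
ΔCt(L. monocytogenes-infected) = 16.550 − 14.945 = 1.605
ΔΔCt = 1.605 − 3.670 = -2.065
Fold change = 2^(−(-2.065)) = 2^2.065 = 4.1843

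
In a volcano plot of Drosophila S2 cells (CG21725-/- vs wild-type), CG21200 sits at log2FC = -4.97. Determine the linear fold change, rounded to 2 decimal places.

0.03

Fold change = 2^(-4.97) = 0.032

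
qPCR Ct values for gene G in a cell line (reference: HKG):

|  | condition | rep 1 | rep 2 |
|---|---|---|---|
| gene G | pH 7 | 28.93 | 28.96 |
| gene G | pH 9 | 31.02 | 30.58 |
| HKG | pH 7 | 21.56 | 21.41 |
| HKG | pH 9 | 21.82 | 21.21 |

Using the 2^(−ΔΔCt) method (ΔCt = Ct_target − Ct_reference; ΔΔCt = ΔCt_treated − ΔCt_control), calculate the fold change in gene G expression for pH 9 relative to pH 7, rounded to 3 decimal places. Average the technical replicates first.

Mean Ct: gene G pH 7 28.945; gene G pH 9 30.800; HKG pH 7 21.485; HKG pH 9 21.515
ΔCt(pH 7) = 28.945 − 21.485 = 7.460
ΔCt(pH 9) = 30.800 − 21.515 = 9.285
ΔΔCt = 9.285 − 7.460 = 1.825
Fold change = 2^(−1.825) = 0.2822

0.282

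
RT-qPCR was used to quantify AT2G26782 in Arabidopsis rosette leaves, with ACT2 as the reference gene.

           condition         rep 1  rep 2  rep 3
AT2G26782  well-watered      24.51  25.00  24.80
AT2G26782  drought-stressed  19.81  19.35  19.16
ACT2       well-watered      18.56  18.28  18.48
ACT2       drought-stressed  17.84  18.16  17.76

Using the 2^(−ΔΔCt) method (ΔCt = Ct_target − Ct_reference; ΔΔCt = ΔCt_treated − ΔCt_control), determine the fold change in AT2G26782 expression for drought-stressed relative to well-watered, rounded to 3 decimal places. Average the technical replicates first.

28.051

Mean Ct: AT2G26782 well-watered 24.770; AT2G26782 drought-stressed 19.440; ACT2 well-watered 18.440; ACT2 drought-stressed 17.920
ΔCt(well-watered) = 24.770 − 18.440 = 6.330
ΔCt(drought-stressed) = 19.440 − 17.920 = 1.520
ΔΔCt = 1.520 − 6.330 = -4.810
Fold change = 2^(−(-4.810)) = 2^4.810 = 28.0514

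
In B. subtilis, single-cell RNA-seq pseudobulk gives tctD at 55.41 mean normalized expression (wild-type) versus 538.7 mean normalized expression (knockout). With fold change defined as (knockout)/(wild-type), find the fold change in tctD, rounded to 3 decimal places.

9.722

Fold change = 538.7 / 55.41 = 9.7221
tctD is upregulated.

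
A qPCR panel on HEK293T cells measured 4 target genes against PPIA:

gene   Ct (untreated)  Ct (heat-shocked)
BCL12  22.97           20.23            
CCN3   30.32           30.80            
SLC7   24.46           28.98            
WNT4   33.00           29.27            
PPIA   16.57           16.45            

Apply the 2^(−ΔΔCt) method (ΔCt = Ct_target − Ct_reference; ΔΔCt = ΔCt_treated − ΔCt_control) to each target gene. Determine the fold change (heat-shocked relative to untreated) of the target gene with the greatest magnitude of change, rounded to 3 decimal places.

BCL12: ΔΔCt = (20.23−16.45) − (22.97−16.57) = 3.78 − 6.40 = -2.62; fold change = 2^2.62 = 6.148
CCN3: ΔΔCt = (30.80−16.45) − (30.32−16.57) = 14.35 − 13.75 = 0.60; fold change = 2^-0.60 = 0.660
SLC7: ΔΔCt = (28.98−16.45) − (24.46−16.57) = 12.53 − 7.89 = 4.64; fold change = 2^-4.64 = 0.040
WNT4: ΔΔCt = (29.27−16.45) − (33.00−16.57) = 12.82 − 16.43 = -3.61; fold change = 2^3.61 = 12.210
SLC7 has the largest |ΔΔCt| = 4.64.

0.040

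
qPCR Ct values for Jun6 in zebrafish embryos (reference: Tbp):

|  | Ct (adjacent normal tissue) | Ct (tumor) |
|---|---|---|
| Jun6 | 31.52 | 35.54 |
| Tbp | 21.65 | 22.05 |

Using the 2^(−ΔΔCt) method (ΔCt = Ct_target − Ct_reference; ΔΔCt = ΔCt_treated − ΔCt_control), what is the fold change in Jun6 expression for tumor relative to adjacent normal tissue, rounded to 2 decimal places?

0.08

ΔCt(adjacent normal tissue) = 31.520 − 21.650 = 9.870
ΔCt(tumor) = 35.540 − 22.050 = 13.490
ΔΔCt = 13.490 − 9.870 = 3.620
Fold change = 2^(−3.620) = 0.081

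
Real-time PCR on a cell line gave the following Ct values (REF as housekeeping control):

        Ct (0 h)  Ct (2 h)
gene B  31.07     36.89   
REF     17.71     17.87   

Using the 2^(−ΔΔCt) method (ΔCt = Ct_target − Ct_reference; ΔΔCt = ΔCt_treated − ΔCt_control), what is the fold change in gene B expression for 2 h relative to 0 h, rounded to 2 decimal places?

0.02

ΔCt(0 h) = 31.070 − 17.710 = 13.360
ΔCt(2 h) = 36.890 − 17.870 = 19.020
ΔΔCt = 19.020 − 13.360 = 5.660
Fold change = 2^(−5.660) = 0.020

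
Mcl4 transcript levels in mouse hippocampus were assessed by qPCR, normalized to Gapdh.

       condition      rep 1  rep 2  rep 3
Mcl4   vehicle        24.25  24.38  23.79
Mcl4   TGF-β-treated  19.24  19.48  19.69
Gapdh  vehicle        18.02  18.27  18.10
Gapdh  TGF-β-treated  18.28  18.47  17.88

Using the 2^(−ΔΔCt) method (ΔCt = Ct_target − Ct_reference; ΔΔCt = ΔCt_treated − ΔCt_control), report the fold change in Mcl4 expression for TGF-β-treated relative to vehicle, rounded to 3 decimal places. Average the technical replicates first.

26.909

Mean Ct: Mcl4 vehicle 24.140; Mcl4 TGF-β-treated 19.470; Gapdh vehicle 18.130; Gapdh TGF-β-treated 18.210
ΔCt(vehicle) = 24.140 − 18.130 = 6.010
ΔCt(TGF-β-treated) = 19.470 − 18.210 = 1.260
ΔΔCt = 1.260 − 6.010 = -4.750
Fold change = 2^(−(-4.750)) = 2^4.750 = 26.9087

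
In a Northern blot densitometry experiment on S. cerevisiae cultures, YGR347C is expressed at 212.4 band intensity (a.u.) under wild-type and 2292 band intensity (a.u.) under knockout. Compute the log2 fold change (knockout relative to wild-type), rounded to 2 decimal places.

Fold change = 2292 / 212.4 = 10.7910
log2(10.7910) = 3.432

3.43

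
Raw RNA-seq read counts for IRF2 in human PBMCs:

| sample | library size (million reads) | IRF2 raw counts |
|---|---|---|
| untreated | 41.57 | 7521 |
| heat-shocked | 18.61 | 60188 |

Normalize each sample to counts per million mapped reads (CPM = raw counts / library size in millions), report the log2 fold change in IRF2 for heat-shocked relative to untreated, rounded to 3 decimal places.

4.160

CPM(untreated) = 7521 / 41.57 = 180.9237
CPM(heat-shocked) = 60188 / 18.61 = 3234.1752
Fold change = 3234.1752 / 180.9237 = 17.87590
log2(17.87590) = 4.1599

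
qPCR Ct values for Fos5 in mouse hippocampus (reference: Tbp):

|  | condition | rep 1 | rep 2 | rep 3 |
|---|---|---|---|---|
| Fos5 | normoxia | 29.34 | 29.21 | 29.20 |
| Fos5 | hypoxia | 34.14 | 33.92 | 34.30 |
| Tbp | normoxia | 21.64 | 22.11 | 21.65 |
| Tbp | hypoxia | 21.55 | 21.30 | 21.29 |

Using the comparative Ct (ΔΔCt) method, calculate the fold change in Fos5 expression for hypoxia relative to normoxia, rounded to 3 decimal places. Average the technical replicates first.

Mean Ct: Fos5 normoxia 29.250; Fos5 hypoxia 34.120; Tbp normoxia 21.800; Tbp hypoxia 21.380
ΔCt(normoxia) = 29.250 − 21.800 = 7.450
ΔCt(hypoxia) = 34.120 − 21.380 = 12.740
ΔΔCt = 12.740 − 7.450 = 5.290
Fold change = 2^(−5.290) = 0.0256

0.026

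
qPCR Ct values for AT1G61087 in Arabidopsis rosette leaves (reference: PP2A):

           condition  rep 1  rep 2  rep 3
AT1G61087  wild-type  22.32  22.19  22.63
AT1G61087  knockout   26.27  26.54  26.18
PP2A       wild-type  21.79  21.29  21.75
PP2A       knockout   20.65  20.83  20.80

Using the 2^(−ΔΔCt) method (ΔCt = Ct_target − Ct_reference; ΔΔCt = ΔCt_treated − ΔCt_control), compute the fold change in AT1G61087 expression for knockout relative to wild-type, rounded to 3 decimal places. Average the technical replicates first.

Mean Ct: AT1G61087 wild-type 22.380; AT1G61087 knockout 26.330; PP2A wild-type 21.610; PP2A knockout 20.760
ΔCt(wild-type) = 22.380 − 21.610 = 0.770
ΔCt(knockout) = 26.330 − 20.760 = 5.570
ΔΔCt = 5.570 − 0.770 = 4.800
Fold change = 2^(−4.800) = 0.0359

0.036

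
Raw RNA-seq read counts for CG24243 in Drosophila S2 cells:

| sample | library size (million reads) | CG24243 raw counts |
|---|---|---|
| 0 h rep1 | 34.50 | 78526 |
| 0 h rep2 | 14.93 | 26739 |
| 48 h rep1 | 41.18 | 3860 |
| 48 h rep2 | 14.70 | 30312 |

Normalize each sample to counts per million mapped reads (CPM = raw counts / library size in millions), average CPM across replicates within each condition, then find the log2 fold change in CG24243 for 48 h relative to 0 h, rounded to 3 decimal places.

CPM(0 h rep1) = 78526 / 34.50 = 2276.1159
CPM(0 h rep2) = 26739 / 14.93 = 1790.9578
CPM(48 h rep1) = 3860 / 41.18 = 93.7348
CPM(48 h rep2) = 30312 / 14.70 = 2062.0408
mean CPM(0 h) = 2033.5369; mean CPM(48 h) = 1077.8878
Fold change = 1077.8878 / 2033.5369 = 0.53006
log2(0.53006) = -0.9158

-0.916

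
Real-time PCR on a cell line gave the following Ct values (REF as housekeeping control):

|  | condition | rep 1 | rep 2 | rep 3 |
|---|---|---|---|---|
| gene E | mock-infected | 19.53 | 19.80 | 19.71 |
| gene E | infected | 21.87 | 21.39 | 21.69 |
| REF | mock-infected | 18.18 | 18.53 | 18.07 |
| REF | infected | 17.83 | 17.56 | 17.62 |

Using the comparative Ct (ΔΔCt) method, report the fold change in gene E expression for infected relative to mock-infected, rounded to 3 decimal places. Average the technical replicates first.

Mean Ct: gene E mock-infected 19.680; gene E infected 21.650; REF mock-infected 18.260; REF infected 17.670
ΔCt(mock-infected) = 19.680 − 18.260 = 1.420
ΔCt(infected) = 21.650 − 17.670 = 3.980
ΔΔCt = 3.980 − 1.420 = 2.560
Fold change = 2^(−2.560) = 0.1696

0.170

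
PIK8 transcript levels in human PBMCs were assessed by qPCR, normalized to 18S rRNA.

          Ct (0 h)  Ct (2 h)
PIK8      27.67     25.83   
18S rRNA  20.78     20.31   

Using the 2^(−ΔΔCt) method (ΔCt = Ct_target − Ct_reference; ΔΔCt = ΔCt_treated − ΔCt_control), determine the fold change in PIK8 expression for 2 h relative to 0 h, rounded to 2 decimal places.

ΔCt(0 h) = 27.670 − 20.780 = 6.890
ΔCt(2 h) = 25.830 − 20.310 = 5.520
ΔΔCt = 5.520 − 6.890 = -1.370
Fold change = 2^(−(-1.370)) = 2^1.370 = 2.585

2.58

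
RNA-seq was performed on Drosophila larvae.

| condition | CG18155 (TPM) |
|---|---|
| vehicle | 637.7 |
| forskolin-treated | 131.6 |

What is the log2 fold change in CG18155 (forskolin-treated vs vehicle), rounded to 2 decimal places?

-2.28

Fold change = 131.6 / 637.7 = 0.2064
log2(0.2064) = -2.277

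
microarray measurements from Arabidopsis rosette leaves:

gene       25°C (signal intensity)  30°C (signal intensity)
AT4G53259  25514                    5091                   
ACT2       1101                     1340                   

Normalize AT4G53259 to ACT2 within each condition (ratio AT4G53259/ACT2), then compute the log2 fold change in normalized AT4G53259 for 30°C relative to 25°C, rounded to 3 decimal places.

-2.609

AT4G53259/ACT2 (25°C) = 25514 / 1101 = 23.173
AT4G53259/ACT2 (30°C) = 5091 / 1340 = 3.7993
Fold change = 3.7993 / 23.173 = 0.1639
log2(0.1639) = -2.6087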